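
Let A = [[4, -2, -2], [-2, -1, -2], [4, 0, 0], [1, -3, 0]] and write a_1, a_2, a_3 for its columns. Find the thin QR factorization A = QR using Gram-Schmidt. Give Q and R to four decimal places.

Q = [[0.6576, -0.2988, -0.4852], [-0.3288, -0.4325, -0.6797], [0.6576, 0.2831, 0.0079], [0.1644, -0.8022, 0.5500]], R = [[6.0828, -1.4796, -0.6576], [0.0000, 3.4367, 1.4628], [0.0000, 0.0000, 2.3298]]

e_1 = a_1/‖a_1‖ = (4, -2, 4, 1)/6.0828 = (0.6576, -0.3288, 0.6576, 0.1644).
r_{12} = e_1·a_2 = -1.4796.
u_2 = a_2 + 1.4796·e_1 = (-1.0270, -1.4865, 0.9730, -2.7568).
‖u_2‖ = 3.4367, so e_2 = (-0.2988, -0.4325, 0.2831, -0.8022).
r_{13} = e_1·a_3 = -0.6576; r_{23} = e_2·a_3 = 1.4628.
u_3 = a_3 + 0.6576·e_1 − 1.4628·e_2 = (-1.1304, -1.5835, 0.0183, 1.2815).
‖u_3‖ = 2.3298, so e_3 = (-0.4852, -0.6797, 0.0079, 0.5500).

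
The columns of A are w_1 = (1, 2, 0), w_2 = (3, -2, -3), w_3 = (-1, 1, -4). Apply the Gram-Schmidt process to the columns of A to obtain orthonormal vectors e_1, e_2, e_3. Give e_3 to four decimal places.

w_1 = (1, 2, 0); ‖w_1‖ = 2.2361, so e_1 = (0.4472, 0.8944, 0.0000).
e_1·w_2 = 0.4472·3 + 0.8944·(-2) + 0.0000·(-3) = -0.4472.
u_2 = w_2 + 0.4472·e_1 = (3.2000, -1.6000, -3.0000).
‖u_2‖ = 4.6690, so e_2 = (0.6854, -0.3427, -0.6425).
e_1·w_3 = 0.4472·(-1) + 0.8944·1 + 0.0000·(-4) = 0.4472; e_2·w_3 = 0.6854·(-1) + (-0.3427)·1 + (-0.6425)·(-4) = 1.5421.
u_3 = w_3 − 0.4472·e_1 − 1.5421·e_2 = (-2.2569, 1.1284, -3.0092).
‖u_3‖ = 3.9271, so e_3 = (-0.5747, 0.2873, -0.7663).

e_3 = (-0.5747, 0.2873, -0.7663)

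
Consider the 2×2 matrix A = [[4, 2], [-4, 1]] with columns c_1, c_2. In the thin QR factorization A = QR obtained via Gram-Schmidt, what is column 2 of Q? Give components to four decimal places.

c_1 = (4, -4); ‖c_1‖ = 5.6569, so e_1 = (0.7071, -0.7071).
e_1·c_2 = 0.7071·2 + (-0.7071)·1 = 0.7071.
u_2 = c_2 − 0.7071·e_1 = (1.5000, 1.5000).
‖u_2‖ = 2.1213, so e_2 = (0.7071, 0.7071).

e_2 = (0.7071, 0.7071)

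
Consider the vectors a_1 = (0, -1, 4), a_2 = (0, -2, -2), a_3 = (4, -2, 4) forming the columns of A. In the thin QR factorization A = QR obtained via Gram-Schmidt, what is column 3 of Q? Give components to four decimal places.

a_1 = (0, -1, 4); ‖a_1‖ = 4.1231, so e_1 = (0.0000, -0.2425, 0.9701).
e_1·a_2 = 0.0000·0 + (-0.2425)·(-2) + 0.9701·(-2) = -1.4552.
u_2 = a_2 + 1.4552·e_1 = (0.0000, -2.3529, -0.5882).
‖u_2‖ = 2.4254, so e_2 = (0.0000, -0.9701, -0.2425).
e_1·a_3 = 0.0000·4 + (-0.2425)·(-2) + 0.9701·4 = 4.3656; e_2·a_3 = 0.0000·4 + (-0.9701)·(-2) + (-0.2425)·4 = 0.9701.
u_3 = a_3 − 4.3656·e_1 − 0.9701·e_2 = (4.0000, 0.0000, 0.0000).
‖u_3‖ = 4.0000, so e_3 = (1.0000, 0.0000, 0.0000).

e_3 = (1.0000, 0.0000, 0.0000)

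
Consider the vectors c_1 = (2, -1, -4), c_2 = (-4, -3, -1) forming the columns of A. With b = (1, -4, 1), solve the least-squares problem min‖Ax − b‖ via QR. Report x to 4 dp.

x = (0.1083, 0.2734)

c_1 = (2, -1, -4); ‖c_1‖ = 4.5826, so q_1 = (0.4364, -0.2182, -0.8729).
q_1·c_2 = 0.4364·(-4) + (-0.2182)·(-3) + (-0.8729)·(-1) = -0.2182.
u_2 = c_2 + 0.2182·q_1 = (-3.9048, -3.0476, -1.1905).
‖u_2‖ = 5.0943, so q_2 = (-0.7665, -0.5982, -0.2337).
Qᵀb = (0.4364, 1.3928).
Back-substitute: x_2 = 1.3928/5.0943 = 0.2734.
x_1 = (0.4364 + 0.2182·0.2734)/4.5826 = 0.1083.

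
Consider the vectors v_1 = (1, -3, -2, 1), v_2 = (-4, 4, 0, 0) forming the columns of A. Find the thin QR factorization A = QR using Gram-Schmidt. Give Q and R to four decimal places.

v_1 = (1, -3, -2, 1); ‖v_1‖ = 3.8730, so q_1 = (0.2582, -0.7746, -0.5164, 0.2582).
q_1·v_2 = 0.2582·(-4) + (-0.7746)·4 + (-0.5164)·0 + 0.2582·0 = -4.1312.
u_2 = v_2 + 4.1312·q_1 = (-2.9333, 0.8000, -2.1333, 1.0667).
‖u_2‖ = 3.8644, so q_2 = (-0.7591, 0.2070, -0.5521, 0.2760).

Q = [[0.2582, -0.7591], [-0.7746, 0.2070], [-0.5164, -0.5521], [0.2582, 0.2760]], R = [[3.8730, -4.1312], [0.0000, 3.8644]]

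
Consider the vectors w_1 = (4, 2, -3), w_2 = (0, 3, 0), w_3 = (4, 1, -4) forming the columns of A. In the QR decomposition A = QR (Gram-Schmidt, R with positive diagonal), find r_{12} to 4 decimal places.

w_1 = (4, 2, -3); ‖w_1‖ = 5.3852, so e_1 = (0.7428, 0.3714, -0.5571).
r_{12} = e_1·w_2 = 1.1142.

r_{12} = 1.1142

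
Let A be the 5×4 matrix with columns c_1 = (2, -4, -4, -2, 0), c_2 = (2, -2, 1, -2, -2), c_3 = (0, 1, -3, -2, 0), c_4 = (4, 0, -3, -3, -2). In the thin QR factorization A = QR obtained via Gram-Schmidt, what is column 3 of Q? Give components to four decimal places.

e_3 = (-0.0402, 0.6483, -0.3518, -0.6332, -0.2312)

c_1 = (2, -4, -4, -2, 0); ‖c_1‖ = 6.3246, so e_1 = (0.3162, -0.6325, -0.6325, -0.3162, 0.0000).
e_1·c_2 = 0.3162·2 + (-0.6325)·(-2) + (-0.6325)·1 + (-0.3162)·(-2) + 0.0000·(-2) = 1.8974.
u_2 = c_2 − 1.8974·e_1 = (1.4000, -0.8000, 2.2000, -1.4000, -2.0000).
‖u_2‖ = 3.6606, so e_2 = (0.3825, -0.2185, 0.6010, -0.3825, -0.5464).
e_1·c_3 = 0.3162·0 + (-0.6325)·1 + (-0.6325)·(-3) + (-0.3162)·(-2) + 0.0000·0 = 1.8974; e_2·c_3 = 0.3825·0 + (-0.2185)·1 + 0.6010·(-3) + (-0.3825)·(-2) + (-0.5464)·0 = -1.2566.
u_3 = c_3 − 1.8974·e_1 + 1.2566·e_2 = (-0.1194, 1.9254, -1.0448, -1.8806, -0.6866).
‖u_3‖ = 2.9700, so e_3 = (-0.0402, 0.6483, -0.3518, -0.6332, -0.2312).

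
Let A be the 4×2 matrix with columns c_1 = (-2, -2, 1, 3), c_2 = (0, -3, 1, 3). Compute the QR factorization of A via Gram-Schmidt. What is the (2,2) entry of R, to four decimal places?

c_1 = (-2, -2, 1, 3); ‖c_1‖ = 4.2426, so e_1 = (-0.4714, -0.4714, 0.2357, 0.7071).
e_1·c_2 = (-0.4714)·0 + (-0.4714)·(-3) + 0.2357·1 + 0.7071·3 = 3.7712.
u_2 = c_2 − 3.7712·e_1 = (1.7778, -1.2222, 0.1111, 0.3333).
r_{22} = ‖u_2‖ = 2.1858.

r_{22} = 2.1858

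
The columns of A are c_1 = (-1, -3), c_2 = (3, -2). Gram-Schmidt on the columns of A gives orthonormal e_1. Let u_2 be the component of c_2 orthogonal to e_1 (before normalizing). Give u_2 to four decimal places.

u_2 = (3.3000, -1.1000)

c_1 = (-1, -3); ‖c_1‖ = 3.1623, so e_1 = (-0.3162, -0.9487).
e_1·c_2 = (-0.3162)·3 + (-0.9487)·(-2) = 0.9487.
u_2 = c_2 − 0.9487·e_1 = (3.3000, -1.1000).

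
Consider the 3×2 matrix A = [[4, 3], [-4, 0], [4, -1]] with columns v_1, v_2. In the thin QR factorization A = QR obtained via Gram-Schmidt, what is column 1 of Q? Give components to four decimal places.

e_1 = (0.5774, -0.5774, 0.5774)

v_1 = (4, -4, 4); ‖v_1‖ = 6.9282, so e_1 = (0.5774, -0.5774, 0.5774).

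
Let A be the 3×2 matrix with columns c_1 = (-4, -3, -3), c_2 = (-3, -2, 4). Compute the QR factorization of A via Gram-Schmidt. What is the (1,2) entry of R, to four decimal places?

r_{12} = 1.0290

c_1 = (-4, -3, -3); ‖c_1‖ = 5.8310, so q_1 = (-0.6860, -0.5145, -0.5145).
r_{12} = q_1·c_2 = 1.0290.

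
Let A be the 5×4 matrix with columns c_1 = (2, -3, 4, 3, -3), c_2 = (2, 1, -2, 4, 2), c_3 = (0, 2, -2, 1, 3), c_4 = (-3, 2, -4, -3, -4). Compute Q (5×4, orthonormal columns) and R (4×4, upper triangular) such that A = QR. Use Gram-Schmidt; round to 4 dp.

Q = [[0.2917, 0.3794, -0.2332, -0.5465], [-0.4376, 0.1739, 0.2082, 0.5630], [0.5835, -0.3557, 0.6913, 0.0426], [0.4376, 0.7549, 0.0875, 0.3927], [-0.4376, 0.3597, 0.6455, -0.4779]], R = [[6.8557, -0.1459, -2.9173, -3.6466], [0.0000, 5.3832, 2.8932, -3.0710], [0.0000, 0.0000, 1.0578, -4.4936], [0.0000, 0.0000, 0.0000, 3.3285]]

e_1 = c_1/‖c_1‖ = (2, -3, 4, 3, -3)/6.8557 = (0.2917, -0.4376, 0.5835, 0.4376, -0.4376).
r_{12} = e_1·c_2 = -0.1459.
u_2 = c_2 + 0.1459·e_1 = (2.0426, 0.9362, -1.9149, 4.0638, 1.9362).
‖u_2‖ = 5.3832, so e_2 = (0.3794, 0.1739, -0.3557, 0.7549, 0.3597).
r_{13} = e_1·c_3 = -2.9173; r_{23} = e_2·c_3 = 2.8932.
u_3 = c_3 + 2.9173·e_1 − 2.8932·e_2 = (-0.2467, 0.2203, 0.7313, 0.0925, 0.6828).
‖u_3‖ = 1.0578, so e_3 = (-0.2332, 0.2082, 0.6913, 0.0875, 0.6455).
r_{14} = e_1·c_4 = -3.6466; r_{24} = e_2·c_4 = -3.0710; r_{34} = e_3·c_4 = -4.4936.
u_4 = c_4 + 3.6466·e_1 + 3.0710·e_2 + 4.4936·e_3 = (-1.8189, 1.8740, 0.1417, 1.3071, -1.5906).
‖u_4‖ = 3.3285, so e_4 = (-0.5465, 0.5630, 0.0426, 0.3927, -0.4779).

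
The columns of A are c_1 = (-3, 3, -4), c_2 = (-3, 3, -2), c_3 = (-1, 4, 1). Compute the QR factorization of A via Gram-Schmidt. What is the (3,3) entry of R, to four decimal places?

c_1 = (-3, 3, -4); ‖c_1‖ = 5.8310, so e_1 = (-0.5145, 0.5145, -0.6860).
e_1·c_2 = (-0.5145)·(-3) + 0.5145·3 + (-0.6860)·(-2) = 4.4590.
u_2 = c_2 − 4.4590·e_1 = (-0.7059, 0.7059, 1.0588).
‖u_2‖ = 1.4552, so e_2 = (-0.4851, 0.4851, 0.7276).
e_1·c_3 = (-0.5145)·(-1) + 0.5145·4 + (-0.6860)·1 = 1.8865; e_2·c_3 = (-0.4851)·(-1) + 0.4851·4 + 0.7276·1 = 3.1530.
u_3 = c_3 − 1.8865·e_1 − 3.1530·e_2 = (1.5000, 1.5000, 0.0000).
r_{33} = ‖u_3‖ = 2.1213.

r_{33} = 2.1213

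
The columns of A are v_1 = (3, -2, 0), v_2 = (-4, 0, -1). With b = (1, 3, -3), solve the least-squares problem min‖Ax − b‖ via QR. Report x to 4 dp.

x = (-0.8182, -0.6364)

q_1 = v_1/‖v_1‖ = (3, -2, 0)/3.6056 = (0.8321, -0.5547, 0.0000).
r_{12} = q_1·v_2 = -3.3282.
u_2 = v_2 + 3.3282·q_1 = (-1.2308, -1.8462, -1.0000).
‖u_2‖ = 2.4337, so q_2 = (-0.5057, -0.7586, -0.4109).
Qᵀb = (-0.8321, -1.5487).
Back-substitute: x_2 = -1.5487/2.4337 = -0.6364.
x_1 = (-0.8321 + 3.3282·(-0.6364))/3.6056 = -0.8182.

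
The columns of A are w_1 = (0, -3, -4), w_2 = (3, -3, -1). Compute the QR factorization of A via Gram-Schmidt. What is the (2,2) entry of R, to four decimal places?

r_{22} = 3.4986

w_1 = (0, -3, -4); ‖w_1‖ = 5.0000, so q_1 = (0.0000, -0.6000, -0.8000).
q_1·w_2 = 0.0000·3 + (-0.6000)·(-3) + (-0.8000)·(-1) = 2.6000.
u_2 = w_2 − 2.6000·q_1 = (3.0000, -1.4400, 1.0800).
r_{22} = ‖u_2‖ = 3.4986.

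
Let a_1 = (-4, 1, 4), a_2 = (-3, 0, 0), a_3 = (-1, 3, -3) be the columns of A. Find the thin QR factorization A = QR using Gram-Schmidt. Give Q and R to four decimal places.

Q = [[-0.6963, -0.7177, 0.0000], [0.1741, -0.1689, 0.9701], [0.6963, -0.6755, -0.2425]], R = [[5.7446, 2.0889, -0.8704], [0.0000, 2.1532, 2.2377], [0.0000, 0.0000, 3.6380]]

e_1 = a_1/‖a_1‖ = (-4, 1, 4)/5.7446 = (-0.6963, 0.1741, 0.6963).
r_{12} = e_1·a_2 = 2.0889.
u_2 = a_2 − 2.0889·e_1 = (-1.5455, -0.3636, -1.4545).
‖u_2‖ = 2.1532, so e_2 = (-0.7177, -0.1689, -0.6755).
r_{13} = e_1·a_3 = -0.8704; r_{23} = e_2·a_3 = 2.2377.
u_3 = a_3 + 0.8704·e_1 − 2.2377·e_2 = (0.0000, 3.5294, -0.8824).
‖u_3‖ = 3.6380, so e_3 = (0.0000, 0.9701, -0.2425).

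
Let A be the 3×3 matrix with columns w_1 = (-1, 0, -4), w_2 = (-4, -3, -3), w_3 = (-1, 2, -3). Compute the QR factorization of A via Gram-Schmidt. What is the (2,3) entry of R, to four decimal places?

r_{23} = -1.2029

w_1 = (-1, 0, -4); ‖w_1‖ = 4.1231, so q_1 = (-0.2425, 0.0000, -0.9701).
q_1·w_2 = (-0.2425)·(-4) + 0.0000·(-3) + (-0.9701)·(-3) = 3.8806.
u_2 = w_2 − 3.8806·q_1 = (-3.0588, -3.0000, 0.7647).
‖u_2‖ = 4.3521, so q_2 = (-0.7028, -0.6893, 0.1757).
r_{23} = q_2·w_3 = -1.2029.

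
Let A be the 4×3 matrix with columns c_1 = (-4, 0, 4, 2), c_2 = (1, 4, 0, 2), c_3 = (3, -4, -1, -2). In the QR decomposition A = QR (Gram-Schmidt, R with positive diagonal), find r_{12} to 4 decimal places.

e_1 = c_1/‖c_1‖ = (-4, 0, 4, 2)/6.0000 = (-0.6667, 0.0000, 0.6667, 0.3333).
r_{12} = e_1·c_2 = 0.0000.

r_{12} = 0.0000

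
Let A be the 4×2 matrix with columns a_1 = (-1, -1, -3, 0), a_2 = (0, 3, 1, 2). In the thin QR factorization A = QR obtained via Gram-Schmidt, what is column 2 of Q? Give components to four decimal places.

e_2 = (-0.1665, 0.7494, -0.1943, 0.6106)

e_1 = a_1/‖a_1‖ = (-1, -1, -3, 0)/3.3166 = (-0.3015, -0.3015, -0.9045, 0.0000).
r_{12} = e_1·a_2 = -1.8091.
u_2 = a_2 + 1.8091·e_1 = (-0.5455, 2.4545, -0.6364, 2.0000).
‖u_2‖ = 3.2753, so e_2 = (-0.1665, 0.7494, -0.1943, 0.6106).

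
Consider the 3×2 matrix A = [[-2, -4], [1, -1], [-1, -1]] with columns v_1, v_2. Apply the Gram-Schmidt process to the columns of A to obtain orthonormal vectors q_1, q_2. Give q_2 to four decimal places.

q_2 = (-0.4924, -0.8616, 0.1231)

v_1 = (-2, 1, -1); ‖v_1‖ = 2.4495, so q_1 = (-0.8165, 0.4082, -0.4082).
q_1·v_2 = (-0.8165)·(-4) + 0.4082·(-1) + (-0.4082)·(-1) = 3.2660.
u_2 = v_2 − 3.2660·q_1 = (-1.3333, -2.3333, 0.3333).
‖u_2‖ = 2.7080, so q_2 = (-0.4924, -0.8616, 0.1231).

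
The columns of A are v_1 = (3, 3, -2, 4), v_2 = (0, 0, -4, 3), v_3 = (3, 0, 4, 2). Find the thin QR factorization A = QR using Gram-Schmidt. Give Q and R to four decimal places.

Q = [[0.4867, -0.4150, 0.1980], [0.4867, -0.4150, -0.6730], [-0.3244, -0.7747, 0.4276], [0.6489, 0.2352, 0.5701]], R = [[6.1644, 3.2444, 1.4600], [0.0000, 3.8044, -3.8736], [0.0000, 0.0000, 3.4444]]

v_1 = (3, 3, -2, 4); ‖v_1‖ = 6.1644, so q_1 = (0.4867, 0.4867, -0.3244, 0.6489).
q_1·v_2 = 0.4867·0 + 0.4867·0 + (-0.3244)·(-4) + 0.6489·3 = 3.2444.
u_2 = v_2 − 3.2444·q_1 = (-1.5789, -1.5789, -2.9474, 0.8947).
‖u_2‖ = 3.8044, so q_2 = (-0.4150, -0.4150, -0.7747, 0.2352).
q_1·v_3 = 0.4867·3 + 0.4867·0 + (-0.3244)·4 + 0.6489·2 = 1.4600; q_2·v_3 = (-0.4150)·3 + (-0.4150)·0 + (-0.7747)·4 + 0.2352·2 = -3.8736.
u_3 = v_3 − 1.4600·q_1 + 3.8736·q_2 = (0.6818, -2.3182, 1.4727, 1.9636).
‖u_3‖ = 3.4444, so q_3 = (0.1980, -0.6730, 0.4276, 0.5701).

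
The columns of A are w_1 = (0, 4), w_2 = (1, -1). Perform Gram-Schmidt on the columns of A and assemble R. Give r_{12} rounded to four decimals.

r_{12} = -1.0000

w_1 = (0, 4); ‖w_1‖ = 4.0000, so q_1 = (0.0000, 1.0000).
r_{12} = q_1·w_2 = -1.0000.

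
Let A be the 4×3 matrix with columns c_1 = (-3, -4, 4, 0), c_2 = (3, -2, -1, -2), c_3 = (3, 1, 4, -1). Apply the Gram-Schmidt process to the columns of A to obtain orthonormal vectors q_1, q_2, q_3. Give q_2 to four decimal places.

c_1 = (-3, -4, 4, 0); ‖c_1‖ = 6.4031, so q_1 = (-0.4685, -0.6247, 0.6247, 0.0000).
q_1·c_2 = (-0.4685)·3 + (-0.6247)·(-2) + 0.6247·(-1) + 0.0000·(-2) = -0.7809.
u_2 = c_2 + 0.7809·q_1 = (2.6341, -2.4878, -0.5122, -2.0000).
‖u_2‖ = 4.1702, so q_2 = (0.6317, -0.5966, -0.1228, -0.4796).

q_2 = (0.6317, -0.5966, -0.1228, -0.4796)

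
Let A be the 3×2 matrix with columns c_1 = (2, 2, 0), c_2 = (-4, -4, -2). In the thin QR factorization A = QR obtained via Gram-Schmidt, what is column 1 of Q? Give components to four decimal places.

c_1 = (2, 2, 0); ‖c_1‖ = 2.8284, so q_1 = (0.7071, 0.7071, 0.0000).

q_1 = (0.7071, 0.7071, 0.0000)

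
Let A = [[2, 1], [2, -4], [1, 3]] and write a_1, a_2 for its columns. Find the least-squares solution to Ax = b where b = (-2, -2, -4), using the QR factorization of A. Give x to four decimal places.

a_1 = (2, 2, 1); ‖a_1‖ = 3.0000, so e_1 = (0.6667, 0.6667, 0.3333).
e_1·a_2 = 0.6667·1 + 0.6667·(-4) + 0.3333·3 = -1.0000.
u_2 = a_2 + 1.0000·e_1 = (1.6667, -3.3333, 3.3333).
‖u_2‖ = 5.0000, so e_2 = (0.3333, -0.6667, 0.6667).
Qᵀb = (-4.0000, -2.0000).
Back-substitute: x_2 = -2.0000/5.0000 = -0.4000.
x_1 = (-4.0000 + 1.0000·(-0.4000))/3.0000 = -1.4667.

x = (-1.4667, -0.4000)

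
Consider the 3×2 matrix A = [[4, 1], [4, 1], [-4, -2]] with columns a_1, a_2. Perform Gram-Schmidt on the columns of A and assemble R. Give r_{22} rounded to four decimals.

a_1 = (4, 4, -4); ‖a_1‖ = 6.9282, so q_1 = (0.5774, 0.5774, -0.5774).
q_1·a_2 = 0.5774·1 + 0.5774·1 + (-0.5774)·(-2) = 2.3094.
u_2 = a_2 − 2.3094·q_1 = (-0.3333, -0.3333, -0.6667).
r_{22} = ‖u_2‖ = 0.8165.

r_{22} = 0.8165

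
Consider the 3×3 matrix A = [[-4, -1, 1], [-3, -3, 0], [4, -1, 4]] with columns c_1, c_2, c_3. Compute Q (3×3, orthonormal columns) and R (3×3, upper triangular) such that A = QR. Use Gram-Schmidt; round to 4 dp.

c_1 = (-4, -3, 4); ‖c_1‖ = 6.4031, so q_1 = (-0.6247, -0.4685, 0.6247).
q_1·c_2 = (-0.6247)·(-1) + (-0.4685)·(-3) + 0.6247·(-1) = 1.4056.
u_2 = c_2 − 1.4056·q_1 = (-0.1220, -2.3415, -1.8780).
‖u_2‖ = 3.0041, so q_2 = (-0.0406, -0.7794, -0.6252).
q_1·c_3 = (-0.6247)·1 + (-0.4685)·0 + 0.6247·4 = 1.8741; q_2·c_3 = (-0.0406)·1 + (-0.7794)·0 + (-0.6252)·4 = -2.5413.
u_3 = c_3 − 1.8741·q_1 + 2.5413·q_2 = (2.0676, -1.1027, 1.2405).
‖u_3‖ = 2.6514, so q_3 = (0.7798, -0.4159, 0.4679).

Q = [[-0.6247, -0.0406, 0.7798], [-0.4685, -0.7794, -0.4159], [0.6247, -0.6252, 0.4679]], R = [[6.4031, 1.4056, 1.8741], [0.0000, 3.0041, -2.5413], [0.0000, 0.0000, 2.6514]]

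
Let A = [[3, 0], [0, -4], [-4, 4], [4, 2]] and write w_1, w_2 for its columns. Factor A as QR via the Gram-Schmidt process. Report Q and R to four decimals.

w_1 = (3, 0, -4, 4); ‖w_1‖ = 6.4031, so e_1 = (0.4685, 0.0000, -0.6247, 0.6247).
e_1·w_2 = 0.4685·0 + 0.0000·(-4) + (-0.6247)·4 + 0.6247·2 = -1.2494.
u_2 = w_2 + 1.2494·e_1 = (0.5854, -4.0000, 3.2195, 2.7805).
‖u_2‖ = 5.8685, so e_2 = (0.0997, -0.6816, 0.5486, 0.4738).

Q = [[0.4685, 0.0997], [0.0000, -0.6816], [-0.6247, 0.5486], [0.6247, 0.4738]], R = [[6.4031, -1.2494], [0.0000, 5.8685]]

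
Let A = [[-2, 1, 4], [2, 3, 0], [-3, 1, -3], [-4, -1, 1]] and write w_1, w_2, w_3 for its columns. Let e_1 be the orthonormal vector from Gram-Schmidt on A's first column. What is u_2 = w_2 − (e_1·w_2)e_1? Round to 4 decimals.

e_1 = w_1/‖w_1‖ = (-2, 2, -3, -4)/5.7446 = (-0.3482, 0.3482, -0.5222, -0.6963).
r_{12} = e_1·w_2 = 0.8704.
u_2 = w_2 − 0.8704·e_1 = (1.3030, 2.6970, 1.4545, -0.3939).

u_2 = (1.3030, 2.6970, 1.4545, -0.3939)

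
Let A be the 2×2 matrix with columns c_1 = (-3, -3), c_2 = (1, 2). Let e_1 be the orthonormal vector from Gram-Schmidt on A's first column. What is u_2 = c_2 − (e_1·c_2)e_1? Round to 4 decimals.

c_1 = (-3, -3); ‖c_1‖ = 4.2426, so e_1 = (-0.7071, -0.7071).
e_1·c_2 = (-0.7071)·1 + (-0.7071)·2 = -2.1213.
u_2 = c_2 + 2.1213·e_1 = (-0.5000, 0.5000).

u_2 = (-0.5000, 0.5000)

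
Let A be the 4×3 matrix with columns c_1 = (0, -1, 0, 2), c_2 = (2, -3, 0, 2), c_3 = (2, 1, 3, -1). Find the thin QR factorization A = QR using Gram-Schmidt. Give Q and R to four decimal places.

Q = [[0.0000, 0.7454, 0.3238], [-0.4472, -0.5963, 0.3238], [0.0000, 0.0000, 0.8742], [0.8944, -0.2981, 0.1619]], R = [[2.2361, 3.1305, -1.3416], [0.0000, 2.6833, 1.1926], [0.0000, 0.0000, 3.4319]]

e_1 = c_1/‖c_1‖ = (0, -1, 0, 2)/2.2361 = (0.0000, -0.4472, 0.0000, 0.8944).
r_{12} = e_1·c_2 = 3.1305.
u_2 = c_2 − 3.1305·e_1 = (2.0000, -1.6000, 0.0000, -0.8000).
‖u_2‖ = 2.6833, so e_2 = (0.7454, -0.5963, 0.0000, -0.2981).
r_{13} = e_1·c_3 = -1.3416; r_{23} = e_2·c_3 = 1.1926.
u_3 = c_3 + 1.3416·e_1 − 1.1926·e_2 = (1.1111, 1.1111, 3.0000, 0.5556).
‖u_3‖ = 3.4319, so e_3 = (0.3238, 0.3238, 0.8742, 0.1619).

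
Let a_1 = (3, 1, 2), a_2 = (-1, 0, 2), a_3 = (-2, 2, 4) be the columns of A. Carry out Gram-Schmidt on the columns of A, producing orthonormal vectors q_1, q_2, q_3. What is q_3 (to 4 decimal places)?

q_3 = (-0.2408, 0.9631, -0.1204)

q_1 = a_1/‖a_1‖ = (3, 1, 2)/3.7417 = (0.8018, 0.2673, 0.5345).
r_{12} = q_1·a_2 = 0.2673.
u_2 = a_2 − 0.2673·q_1 = (-1.2143, -0.0714, 1.8571).
‖u_2‖ = 2.2200, so q_2 = (-0.5470, -0.0322, 0.8365).
r_{13} = q_1·a_3 = 1.0690; r_{23} = q_2·a_3 = 4.3757.
u_3 = a_3 − 1.0690·q_1 − 4.3757·q_2 = (-0.4638, 1.8551, -0.2319).
‖u_3‖ = 1.9262, so q_3 = (-0.2408, 0.9631, -0.1204).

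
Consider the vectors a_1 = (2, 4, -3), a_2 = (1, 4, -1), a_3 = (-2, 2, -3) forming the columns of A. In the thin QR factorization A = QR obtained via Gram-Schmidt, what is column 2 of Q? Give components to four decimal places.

a_1 = (2, 4, -3); ‖a_1‖ = 5.3852, so q_1 = (0.3714, 0.7428, -0.5571).
q_1·a_2 = 0.3714·1 + 0.7428·4 + (-0.5571)·(-1) = 3.8996.
u_2 = a_2 − 3.8996·q_1 = (-0.4483, 1.1034, 1.1724).
‖u_2‖ = 1.6713, so q_2 = (-0.2682, 0.6603, 0.7015).

q_2 = (-0.2682, 0.6603, 0.7015)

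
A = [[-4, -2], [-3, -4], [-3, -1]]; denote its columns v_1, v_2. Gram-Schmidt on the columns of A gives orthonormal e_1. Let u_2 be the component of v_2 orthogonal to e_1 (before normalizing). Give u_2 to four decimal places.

e_1 = v_1/‖v_1‖ = (-4, -3, -3)/5.8310 = (-0.6860, -0.5145, -0.5145).
r_{12} = e_1·v_2 = 3.9445.
u_2 = v_2 − 3.9445·e_1 = (0.7059, -1.9706, 1.0294).

u_2 = (0.7059, -1.9706, 1.0294)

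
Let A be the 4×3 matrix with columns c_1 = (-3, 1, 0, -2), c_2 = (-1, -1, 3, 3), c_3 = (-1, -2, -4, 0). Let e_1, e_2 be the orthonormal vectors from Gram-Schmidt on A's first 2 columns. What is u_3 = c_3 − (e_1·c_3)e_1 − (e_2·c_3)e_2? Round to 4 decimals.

c_1 = (-3, 1, 0, -2); ‖c_1‖ = 3.7417, so e_1 = (-0.8018, 0.2673, 0.0000, -0.5345).
e_1·c_2 = (-0.8018)·(-1) + 0.2673·(-1) + 0.0000·3 + (-0.5345)·3 = -1.0690.
u_2 = c_2 + 1.0690·e_1 = (-1.8571, -0.7143, 3.0000, 2.4286).
‖u_2‖ = 4.3425, so e_2 = (-0.4277, -0.1645, 0.6908, 0.5593).
e_1·c_3 = (-0.8018)·(-1) + 0.2673·(-2) + 0.0000·(-4) + (-0.5345)·0 = 0.2673; e_2·c_3 = (-0.4277)·(-1) + (-0.1645)·(-2) + 0.6908·(-4) + 0.5593·0 = -2.0068.
u_3 = c_3 − 0.2673·e_1 + 2.0068·e_2 = (-1.6439, -2.4015, -2.6136, 1.2652).

u_3 = (-1.6439, -2.4015, -2.6136, 1.2652)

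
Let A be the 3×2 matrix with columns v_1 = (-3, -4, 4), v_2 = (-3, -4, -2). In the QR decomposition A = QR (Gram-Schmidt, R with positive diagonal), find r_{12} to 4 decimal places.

q_1 = v_1/‖v_1‖ = (-3, -4, 4)/6.4031 = (-0.4685, -0.6247, 0.6247).
r_{12} = q_1·v_2 = 2.6550.

r_{12} = 2.6550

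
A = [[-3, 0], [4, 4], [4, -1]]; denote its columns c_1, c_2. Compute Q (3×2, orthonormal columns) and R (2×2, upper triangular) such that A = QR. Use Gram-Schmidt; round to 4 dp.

Q = [[-0.4685, 0.2391], [0.6247, 0.7704], [0.6247, -0.5911]], R = [[6.4031, 1.8741], [0.0000, 3.6726]]

q_1 = c_1/‖c_1‖ = (-3, 4, 4)/6.4031 = (-0.4685, 0.6247, 0.6247).
r_{12} = q_1·c_2 = 1.8741.
u_2 = c_2 − 1.8741·q_1 = (0.8780, 2.8293, -2.1707).
‖u_2‖ = 3.6726, so q_2 = (0.2391, 0.7704, -0.5911).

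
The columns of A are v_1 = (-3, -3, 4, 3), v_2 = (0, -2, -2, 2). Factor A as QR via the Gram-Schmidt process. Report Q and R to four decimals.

Q = [[-0.4575, 0.0818], [-0.4575, -0.5047], [0.6100, -0.6956], [0.4575, 0.5047]], R = [[6.5574, 0.6100], [0.0000, 3.4100]]

v_1 = (-3, -3, 4, 3); ‖v_1‖ = 6.5574, so e_1 = (-0.4575, -0.4575, 0.6100, 0.4575).
e_1·v_2 = (-0.4575)·0 + (-0.4575)·(-2) + 0.6100·(-2) + 0.4575·2 = 0.6100.
u_2 = v_2 − 0.6100·e_1 = (0.2791, -1.7209, -2.3721, 1.7209).
‖u_2‖ = 3.4100, so e_2 = (0.0818, -0.5047, -0.6956, 0.5047).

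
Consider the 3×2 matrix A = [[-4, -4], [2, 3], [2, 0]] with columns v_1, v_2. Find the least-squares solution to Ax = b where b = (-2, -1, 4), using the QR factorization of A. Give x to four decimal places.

x = (2.0690, -1.6207)

v_1 = (-4, 2, 2); ‖v_1‖ = 4.8990, so q_1 = (-0.8165, 0.4082, 0.4082).
q_1·v_2 = (-0.8165)·(-4) + 0.4082·3 + 0.4082·0 = 4.4907.
u_2 = v_2 − 4.4907·q_1 = (-0.3333, 1.1667, -1.8333).
‖u_2‖ = 2.1985, so q_2 = (-0.1516, 0.5307, -0.8339).
Qᵀb = (2.8577, -3.5631).
Back-substitute: x_2 = -3.5631/2.1985 = -1.6207.
x_1 = (2.8577 − 4.4907·(-1.6207))/4.8990 = 2.0690.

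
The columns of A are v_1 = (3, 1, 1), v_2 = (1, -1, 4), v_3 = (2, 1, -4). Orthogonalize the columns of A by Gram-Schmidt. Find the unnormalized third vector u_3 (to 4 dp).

u_3 = (0.4630, -1.0185, -0.3704)

v_1 = (3, 1, 1); ‖v_1‖ = 3.3166, so q_1 = (0.9045, 0.3015, 0.3015).
q_1·v_2 = 0.9045·1 + 0.3015·(-1) + 0.3015·4 = 1.8091.
u_2 = v_2 − 1.8091·q_1 = (-0.6364, -1.5455, 3.4545).
‖u_2‖ = 3.8376, so q_2 = (-0.1658, -0.4027, 0.9002).
q_1·v_3 = 0.9045·2 + 0.3015·1 + 0.3015·(-4) = 0.9045; q_2·v_3 = (-0.1658)·2 + (-0.4027)·1 + 0.9002·(-4) = -4.3351.
u_3 = v_3 − 0.9045·q_1 + 4.3351·q_2 = (0.4630, -1.0185, -0.3704).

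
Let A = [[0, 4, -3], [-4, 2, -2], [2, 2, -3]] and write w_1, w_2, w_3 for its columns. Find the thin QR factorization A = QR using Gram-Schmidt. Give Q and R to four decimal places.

w_1 = (0, -4, 2); ‖w_1‖ = 4.4721, so q_1 = (0.0000, -0.8944, 0.4472).
q_1·w_2 = 0.0000·4 + (-0.8944)·2 + 0.4472·2 = -0.8944.
u_2 = w_2 + 0.8944·q_1 = (4.0000, 1.2000, 2.4000).
‖u_2‖ = 4.8166, so q_2 = (0.8305, 0.2491, 0.4983).
q_1·w_3 = 0.0000·(-3) + (-0.8944)·(-2) + 0.4472·(-3) = 0.4472; q_2·w_3 = 0.8305·(-3) + 0.2491·(-2) + 0.4983·(-3) = -4.4845.
u_3 = w_3 − 0.4472·q_1 + 4.4845·q_2 = (0.7241, -0.4828, -0.9655).
‖u_3‖ = 1.2999, so q_3 = (0.5571, -0.3714, -0.7428).

Q = [[0.0000, 0.8305, 0.5571], [-0.8944, 0.2491, -0.3714], [0.4472, 0.4983, -0.7428]], R = [[4.4721, -0.8944, 0.4472], [0.0000, 4.8166, -4.4845], [0.0000, 0.0000, 1.2999]]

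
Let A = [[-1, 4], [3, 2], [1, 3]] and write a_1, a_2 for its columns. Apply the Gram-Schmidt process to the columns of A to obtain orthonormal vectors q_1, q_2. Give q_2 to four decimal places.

q_2 = (0.8616, 0.1231, 0.4924)

a_1 = (-1, 3, 1); ‖a_1‖ = 3.3166, so q_1 = (-0.3015, 0.9045, 0.3015).
q_1·a_2 = (-0.3015)·4 + 0.9045·2 + 0.3015·3 = 1.5076.
u_2 = a_2 − 1.5076·q_1 = (4.4545, 0.6364, 2.5455).
‖u_2‖ = 5.1698, so q_2 = (0.8616, 0.1231, 0.4924).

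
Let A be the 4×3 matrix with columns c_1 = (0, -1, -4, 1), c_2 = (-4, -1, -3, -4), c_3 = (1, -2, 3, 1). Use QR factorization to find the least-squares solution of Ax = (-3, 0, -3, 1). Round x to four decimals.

x = (0.5079, 0.2222, -0.2063)

q_1 = c_1/‖c_1‖ = (0, -1, -4, 1)/4.2426 = (0.0000, -0.2357, -0.9428, 0.2357).
r_{12} = q_1·c_2 = 2.1213.
u_2 = c_2 − 2.1213·q_1 = (-4.0000, -0.5000, -1.0000, -4.5000).
‖u_2‖ = 6.1237, so q_2 = (-0.6532, -0.0816, -0.1633, -0.7348).
r_{13} = q_1·c_3 = -2.1213; r_{23} = q_2·c_3 = -1.7146.
u_3 = c_3 + 2.1213·q_1 + 1.7146·q_2 = (-0.1200, -2.6400, 0.7200, 0.2400).
‖u_3‖ = 2.7495, so q_3 = (-0.0436, -0.9602, 0.2619, 0.0873).
Qᵀb = (3.0641, 1.7146, -0.5674).
Back-substitute: x_3 = -0.5674/2.7495 = -0.2063.
x_2 = (1.7146 + 1.7146·(-0.2063))/6.1237 = 0.2222.
x_1 = (3.0641 − 2.1213·0.2222 + 2.1213·(-0.2063))/4.2426 = 0.5079.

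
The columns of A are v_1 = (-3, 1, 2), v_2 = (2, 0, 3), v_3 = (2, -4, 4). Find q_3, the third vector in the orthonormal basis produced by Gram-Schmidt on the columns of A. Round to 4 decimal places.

q_1 = v_1/‖v_1‖ = (-3, 1, 2)/3.7417 = (-0.8018, 0.2673, 0.5345).
r_{12} = q_1·v_2 = 0.0000.
u_2 = v_2 + 0.0000·q_1 = (2.0000, 0.0000, 3.0000).
‖u_2‖ = 3.6056, so q_2 = (0.5547, 0.0000, 0.8321).
r_{13} = q_1·v_3 = -0.5345; r_{23} = q_2·v_3 = 4.4376.
u_3 = v_3 + 0.5345·q_1 − 4.4376·q_2 = (-0.8901, -3.8571, 0.5934).
‖u_3‖ = 4.0027, so q_3 = (-0.2224, -0.9636, 0.1482).

q_3 = (-0.2224, -0.9636, 0.1482)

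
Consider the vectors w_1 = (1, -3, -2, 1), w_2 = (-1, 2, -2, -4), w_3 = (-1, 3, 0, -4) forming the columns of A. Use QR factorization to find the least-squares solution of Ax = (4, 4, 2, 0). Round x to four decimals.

w_1 = (1, -3, -2, 1); ‖w_1‖ = 3.8730, so e_1 = (0.2582, -0.7746, -0.5164, 0.2582).
e_1·w_2 = 0.2582·(-1) + (-0.7746)·2 + (-0.5164)·(-2) + 0.2582·(-4) = -1.8074.
u_2 = w_2 + 1.8074·e_1 = (-0.5333, 0.6000, -2.9333, -3.5333).
‖u_2‖ = 4.6619, so e_2 = (-0.1144, 0.1287, -0.6292, -0.7579).
e_1·w_3 = 0.2582·(-1) + (-0.7746)·3 + (-0.5164)·0 + 0.2582·(-4) = -3.6148; e_2·w_3 = (-0.1144)·(-1) + 0.1287·3 + (-0.6292)·0 + (-0.7579)·(-4) = 3.5322.
u_3 = w_3 + 3.6148·e_1 − 3.5322·e_2 = (0.3374, -0.2546, 0.3558, -0.3896).
‖u_3‖ = 0.6761, so e_3 = (0.4991, -0.3766, 0.5263, -0.5762).
Qᵀb = (-3.0984, -1.2012, 1.5427).
Back-substitute: x_3 = 1.5427/0.6761 = 2.2819.
x_2 = (-1.2012 − 3.5322·2.2819)/4.6619 = -1.9866.
x_1 = (-3.0984 + 1.8074·(-1.9866) + 3.6148·2.2819)/3.8730 = 0.4027.

x = (0.4027, -1.9866, 2.2819)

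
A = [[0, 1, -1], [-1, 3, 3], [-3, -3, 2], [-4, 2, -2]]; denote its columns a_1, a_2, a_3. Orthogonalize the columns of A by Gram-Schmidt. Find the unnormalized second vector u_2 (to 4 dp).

u_2 = (1.0000, 2.9231, -3.2308, 1.6923)

a_1 = (0, -1, -3, -4); ‖a_1‖ = 5.0990, so e_1 = (0.0000, -0.1961, -0.5883, -0.7845).
e_1·a_2 = 0.0000·1 + (-0.1961)·3 + (-0.5883)·(-3) + (-0.7845)·2 = -0.3922.
u_2 = a_2 + 0.3922·e_1 = (1.0000, 2.9231, -3.2308, 1.6923).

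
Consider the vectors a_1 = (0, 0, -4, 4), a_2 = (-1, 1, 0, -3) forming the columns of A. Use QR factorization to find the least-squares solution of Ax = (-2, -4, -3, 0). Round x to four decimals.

a_1 = (0, 0, -4, 4); ‖a_1‖ = 5.6569, so e_1 = (0.0000, 0.0000, -0.7071, 0.7071).
e_1·a_2 = 0.0000·(-1) + 0.0000·1 + (-0.7071)·0 + 0.7071·(-3) = -2.1213.
u_2 = a_2 + 2.1213·e_1 = (-1.0000, 1.0000, -1.5000, -1.5000).
‖u_2‖ = 2.5495, so e_2 = (-0.3922, 0.3922, -0.5883, -0.5883).
Qᵀb = (2.1213, 0.9806).
Back-substitute: x_2 = 0.9806/2.5495 = 0.3846.
x_1 = (2.1213 + 2.1213·0.3846)/5.6569 = 0.5192.

x = (0.5192, 0.3846)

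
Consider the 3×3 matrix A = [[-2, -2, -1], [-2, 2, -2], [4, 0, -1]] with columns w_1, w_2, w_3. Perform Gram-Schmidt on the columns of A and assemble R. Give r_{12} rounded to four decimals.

w_1 = (-2, -2, 4); ‖w_1‖ = 4.8990, so q_1 = (-0.4082, -0.4082, 0.8165).
r_{12} = q_1·w_2 = 0.0000.

r_{12} = 0.0000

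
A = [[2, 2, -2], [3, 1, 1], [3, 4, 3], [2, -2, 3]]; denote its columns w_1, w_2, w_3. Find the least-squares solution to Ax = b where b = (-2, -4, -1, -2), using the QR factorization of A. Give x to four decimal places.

x = (-1.3301, 0.4347, 0.3616)

w_1 = (2, 3, 3, 2); ‖w_1‖ = 5.0990, so e_1 = (0.3922, 0.5883, 0.5883, 0.3922).
e_1·w_2 = 0.3922·2 + 0.5883·1 + 0.5883·4 + 0.3922·(-2) = 2.9417.
u_2 = w_2 − 2.9417·e_1 = (0.8462, -0.7308, 2.2692, -3.1538).
‖u_2‖ = 4.0430, so e_2 = (0.2093, -0.1807, 0.5613, -0.7801).
e_1·w_3 = 0.3922·(-2) + 0.5883·1 + 0.5883·3 + 0.3922·3 = 2.7456; e_2·w_3 = 0.2093·(-2) + (-0.1807)·1 + 0.5613·3 + (-0.7801)·3 = -1.2557.
u_3 = w_3 − 2.7456·e_1 + 1.2557·e_2 = (-2.8141, -0.8424, 2.0894, 0.9435).
‖u_3‖ = 3.7262, so e_3 = (-0.7552, -0.2261, 0.5607, 0.2532).
Qᵀb = (-4.5107, 1.3033, 1.3475).
Back-substitute: x_3 = 1.3475/3.7262 = 0.3616.
x_2 = (1.3033 + 1.2557·0.3616)/4.0430 = 0.4347.
x_1 = (-4.5107 − 2.9417·0.4347 − 2.7456·0.3616)/5.0990 = -1.3301.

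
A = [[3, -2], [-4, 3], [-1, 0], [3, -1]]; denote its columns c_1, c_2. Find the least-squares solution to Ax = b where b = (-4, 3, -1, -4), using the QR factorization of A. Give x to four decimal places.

x = (-1.0000, 0.0000)

c_1 = (3, -4, -1, 3); ‖c_1‖ = 5.9161, so e_1 = (0.5071, -0.6761, -0.1690, 0.5071).
e_1·c_2 = 0.5071·(-2) + (-0.6761)·3 + (-0.1690)·0 + 0.5071·(-1) = -3.5496.
u_2 = c_2 + 3.5496·e_1 = (-0.2000, 0.6000, -0.6000, 0.8000).
‖u_2‖ = 1.1832, so e_2 = (-0.1690, 0.5071, -0.5071, 0.6761).
Qᵀb = (-5.9161, 0.0000).
Back-substitute: x_2 = 0.0000/1.1832 = 0.0000.
x_1 = (-5.9161 + 3.5496·0.0000)/5.9161 = -1.0000.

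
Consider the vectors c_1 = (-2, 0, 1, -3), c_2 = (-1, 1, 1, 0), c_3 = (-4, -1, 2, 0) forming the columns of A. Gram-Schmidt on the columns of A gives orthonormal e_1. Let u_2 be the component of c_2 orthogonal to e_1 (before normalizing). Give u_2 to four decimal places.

e_1 = c_1/‖c_1‖ = (-2, 0, 1, -3)/3.7417 = (-0.5345, 0.0000, 0.2673, -0.8018).
r_{12} = e_1·c_2 = 0.8018.
u_2 = c_2 − 0.8018·e_1 = (-0.5714, 1.0000, 0.7857, 0.6429).

u_2 = (-0.5714, 1.0000, 0.7857, 0.6429)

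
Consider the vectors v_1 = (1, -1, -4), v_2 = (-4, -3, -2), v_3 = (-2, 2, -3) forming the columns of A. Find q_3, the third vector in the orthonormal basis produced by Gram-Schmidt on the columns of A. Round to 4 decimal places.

q_1 = v_1/‖v_1‖ = (1, -1, -4)/4.2426 = (0.2357, -0.2357, -0.9428).
r_{12} = q_1·v_2 = 1.6499.
u_2 = v_2 − 1.6499·q_1 = (-4.3889, -2.6111, -0.4444).
‖u_2‖ = 5.1262, so q_2 = (-0.8562, -0.5094, -0.0867).
r_{13} = q_1·v_3 = 1.8856; r_{23} = q_2·v_3 = 0.9537.
u_3 = v_3 − 1.8856·q_1 − 0.9537·q_2 = (-1.6279, 2.9302, -1.1395).
‖u_3‖ = 3.5405, so q_3 = (-0.4598, 0.8276, -0.3219).

q_3 = (-0.4598, 0.8276, -0.3219)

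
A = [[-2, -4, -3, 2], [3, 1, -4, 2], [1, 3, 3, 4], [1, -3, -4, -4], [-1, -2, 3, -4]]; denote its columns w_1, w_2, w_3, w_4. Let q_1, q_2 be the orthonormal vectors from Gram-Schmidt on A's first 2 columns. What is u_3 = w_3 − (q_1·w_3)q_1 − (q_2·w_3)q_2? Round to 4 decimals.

u_3 = (-1.6505, -0.5516, 1.2308, 0.7978, 3.6747)

q_1 = w_1/‖w_1‖ = (-2, 3, 1, 1, -1)/4.0000 = (-0.5000, 0.7500, 0.2500, 0.2500, -0.2500).
r_{12} = q_1·w_2 = 3.2500.
u_2 = w_2 − 3.2500·q_1 = (-2.3750, -1.4375, 2.1875, -3.8125, -1.1875).
‖u_2‖ = 5.3327, so q_2 = (-0.4454, -0.2696, 0.4102, -0.7149, -0.2227).
r_{13} = q_1·w_3 = -2.5000; r_{23} = q_2·w_3 = 5.8367.
u_3 = w_3 + 2.5000·q_1 − 5.8367·q_2 = (-1.6505, -0.5516, 1.2308, 0.7978, 3.6747).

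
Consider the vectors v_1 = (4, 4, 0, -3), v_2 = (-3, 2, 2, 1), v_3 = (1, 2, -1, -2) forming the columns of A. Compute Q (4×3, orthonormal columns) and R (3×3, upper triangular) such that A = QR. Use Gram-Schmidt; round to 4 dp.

v_1 = (4, 4, 0, -3); ‖v_1‖ = 6.4031, so e_1 = (0.6247, 0.6247, 0.0000, -0.4685).
e_1·v_2 = 0.6247·(-3) + 0.6247·2 + 0.0000·2 + (-0.4685)·1 = -1.0932.
u_2 = v_2 + 1.0932·e_1 = (-2.3171, 2.6829, 2.0000, 0.4878).
‖u_2‖ = 4.0994, so e_2 = (-0.5652, 0.6545, 0.4879, 0.1190).
e_1·v_3 = 0.6247·1 + 0.6247·2 + 0.0000·(-1) + (-0.4685)·(-2) = 2.8111; e_2·v_3 = (-0.5652)·1 + 0.6545·2 + 0.4879·(-1) + 0.1190·(-2) = 0.0178.
u_3 = v_3 − 2.8111·e_1 − 0.0178·e_2 = (-0.7460, 0.2322, -1.0087, -0.6851).
‖u_3‖ = 1.4482, so e_3 = (-0.5151, 0.1604, -0.6965, -0.4730).

Q = [[0.6247, -0.5652, -0.5151], [0.6247, 0.6545, 0.1604], [0.0000, 0.4879, -0.6965], [-0.4685, 0.1190, -0.4730]], R = [[6.4031, -1.0932, 2.8111], [0.0000, 4.0994, 0.0178], [0.0000, 0.0000, 1.4482]]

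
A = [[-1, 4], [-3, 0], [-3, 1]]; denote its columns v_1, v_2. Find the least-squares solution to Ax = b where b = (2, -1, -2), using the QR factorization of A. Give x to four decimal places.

x = (0.5876, 0.5949)

q_1 = v_1/‖v_1‖ = (-1, -3, -3)/4.3589 = (-0.2294, -0.6882, -0.6882).
r_{12} = q_1·v_2 = -1.6059.
u_2 = v_2 + 1.6059·q_1 = (3.6316, -1.1053, -0.1053).
‖u_2‖ = 3.7975, so q_2 = (0.9563, -0.2910, -0.0277).
Qᵀb = (1.6059, 2.2591).
Back-substitute: x_2 = 2.2591/3.7975 = 0.5949.
x_1 = (1.6059 + 1.6059·0.5949)/4.3589 = 0.5876.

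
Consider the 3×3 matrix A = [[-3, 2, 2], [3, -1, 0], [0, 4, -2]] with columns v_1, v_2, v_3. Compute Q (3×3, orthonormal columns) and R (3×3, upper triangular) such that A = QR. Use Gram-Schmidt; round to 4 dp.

v_1 = (-3, 3, 0); ‖v_1‖ = 4.2426, so q_1 = (-0.7071, 0.7071, 0.0000).
q_1·v_2 = (-0.7071)·2 + 0.7071·(-1) + 0.0000·4 = -2.1213.
u_2 = v_2 + 2.1213·q_1 = (0.5000, 0.5000, 4.0000).
‖u_2‖ = 4.0620, so q_2 = (0.1231, 0.1231, 0.9847).
q_1·v_3 = (-0.7071)·2 + 0.7071·0 + 0.0000·(-2) = -1.4142; q_2·v_3 = 0.1231·2 + 0.1231·0 + 0.9847·(-2) = -1.7233.
u_3 = v_3 + 1.4142·q_1 + 1.7233·q_2 = (1.2121, 1.2121, -0.3030).
‖u_3‖ = 1.7408, so q_3 = (0.6963, 0.6963, -0.1741).

Q = [[-0.7071, 0.1231, 0.6963], [0.7071, 0.1231, 0.6963], [0.0000, 0.9847, -0.1741]], R = [[4.2426, -2.1213, -1.4142], [0.0000, 4.0620, -1.7233], [0.0000, 0.0000, 1.7408]]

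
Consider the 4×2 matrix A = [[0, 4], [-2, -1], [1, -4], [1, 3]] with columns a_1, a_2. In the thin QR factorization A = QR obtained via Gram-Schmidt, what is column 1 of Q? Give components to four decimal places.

a_1 = (0, -2, 1, 1); ‖a_1‖ = 2.4495, so e_1 = (0.0000, -0.8165, 0.4082, 0.4082).

e_1 = (0.0000, -0.8165, 0.4082, 0.4082)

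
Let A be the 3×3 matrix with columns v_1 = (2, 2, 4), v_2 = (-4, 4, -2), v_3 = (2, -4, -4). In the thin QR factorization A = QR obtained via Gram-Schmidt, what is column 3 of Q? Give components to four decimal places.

e_3 = (0.7071, 0.4243, -0.5657)

v_1 = (2, 2, 4); ‖v_1‖ = 4.8990, so e_1 = (0.4082, 0.4082, 0.8165).
e_1·v_2 = 0.4082·(-4) + 0.4082·4 + 0.8165·(-2) = -1.6330.
u_2 = v_2 + 1.6330·e_1 = (-3.3333, 4.6667, -0.6667).
‖u_2‖ = 5.7735, so e_2 = (-0.5774, 0.8083, -0.1155).
e_1·v_3 = 0.4082·2 + 0.4082·(-4) + 0.8165·(-4) = -4.0825; e_2·v_3 = (-0.5774)·2 + 0.8083·(-4) + (-0.1155)·(-4) = -3.9260.
u_3 = v_3 + 4.0825·e_1 + 3.9260·e_2 = (1.4000, 0.8400, -1.1200).
‖u_3‖ = 1.9799, so e_3 = (0.7071, 0.4243, -0.5657).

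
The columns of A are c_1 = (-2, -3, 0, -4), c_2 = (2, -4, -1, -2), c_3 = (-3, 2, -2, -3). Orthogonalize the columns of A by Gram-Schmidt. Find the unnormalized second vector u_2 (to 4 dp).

c_1 = (-2, -3, 0, -4); ‖c_1‖ = 5.3852, so e_1 = (-0.3714, -0.5571, 0.0000, -0.7428).
e_1·c_2 = (-0.3714)·2 + (-0.5571)·(-4) + 0.0000·(-1) + (-0.7428)·(-2) = 2.9711.
u_2 = c_2 − 2.9711·e_1 = (3.1034, -2.3448, -1.0000, 0.2069).

u_2 = (3.1034, -2.3448, -1.0000, 0.2069)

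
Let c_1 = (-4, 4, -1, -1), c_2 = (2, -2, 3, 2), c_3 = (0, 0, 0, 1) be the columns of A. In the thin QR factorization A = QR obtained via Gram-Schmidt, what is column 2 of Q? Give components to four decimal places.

e_1 = c_1/‖c_1‖ = (-4, 4, -1, -1)/5.8310 = (-0.6860, 0.6860, -0.1715, -0.1715).
r_{12} = e_1·c_2 = -3.6015.
u_2 = c_2 + 3.6015·e_1 = (-0.4706, 0.4706, 2.3824, 1.3824).
‖u_2‖ = 2.8336, so e_2 = (-0.1661, 0.1661, 0.8407, 0.4878).

e_2 = (-0.1661, 0.1661, 0.8407, 0.4878)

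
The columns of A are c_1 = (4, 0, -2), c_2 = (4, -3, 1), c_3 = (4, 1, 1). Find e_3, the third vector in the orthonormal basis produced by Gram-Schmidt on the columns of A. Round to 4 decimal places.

e_3 = (0.3333, 0.6667, 0.6667)

c_1 = (4, 0, -2); ‖c_1‖ = 4.4721, so e_1 = (0.8944, 0.0000, -0.4472).
e_1·c_2 = 0.8944·4 + 0.0000·(-3) + (-0.4472)·1 = 3.1305.
u_2 = c_2 − 3.1305·e_1 = (1.2000, -3.0000, 2.4000).
‖u_2‖ = 4.0249, so e_2 = (0.2981, -0.7454, 0.5963).
e_1·c_3 = 0.8944·4 + 0.0000·1 + (-0.4472)·1 = 3.1305; e_2·c_3 = 0.2981·4 + (-0.7454)·1 + 0.5963·1 = 1.0435.
u_3 = c_3 − 3.1305·e_1 − 1.0435·e_2 = (0.8889, 1.7778, 1.7778).
‖u_3‖ = 2.6667, so e_3 = (0.3333, 0.6667, 0.6667).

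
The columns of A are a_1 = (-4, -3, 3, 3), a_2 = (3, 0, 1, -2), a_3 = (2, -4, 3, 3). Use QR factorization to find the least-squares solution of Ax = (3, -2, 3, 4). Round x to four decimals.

e_1 = a_1/‖a_1‖ = (-4, -3, 3, 3)/6.5574 = (-0.6100, -0.4575, 0.4575, 0.4575).
r_{12} = e_1·a_2 = -2.2875.
u_2 = a_2 + 2.2875·e_1 = (1.6047, -1.0465, 2.0465, -0.9535).
‖u_2‖ = 2.9610, so e_2 = (0.5419, -0.3534, 0.6912, -0.3220).
r_{13} = e_1·a_3 = 3.3550; r_{23} = e_2·a_3 = 3.6050.
u_3 = a_3 − 3.3550·e_1 − 3.6050·e_2 = (2.0928, -1.1910, -1.0265, 2.6260).
‖u_3‖ = 3.7078, so e_3 = (0.5644, -0.3212, -0.2769, 0.7082).
Qᵀb = (2.2875, 3.1181, 4.3381).
Back-substitute: x_3 = 4.3381/3.7078 = 1.1700.
x_2 = (3.1181 − 3.6050·1.1700)/2.9610 = -0.3714.
x_1 = (2.2875 + 2.2875·(-0.3714) − 3.3550·1.1700)/6.5574 = -0.3793.

x = (-0.3793, -0.3714, 1.1700)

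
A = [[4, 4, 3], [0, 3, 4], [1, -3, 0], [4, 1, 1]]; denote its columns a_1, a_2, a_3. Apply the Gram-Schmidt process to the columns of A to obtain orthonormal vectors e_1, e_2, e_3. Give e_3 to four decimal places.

e_3 = (-0.0648, 0.7590, 0.6408, -0.0955)

e_1 = a_1/‖a_1‖ = (4, 0, 1, 4)/5.7446 = (0.6963, 0.0000, 0.1741, 0.6963).
r_{12} = e_1·a_2 = 2.9593.
u_2 = a_2 − 2.9593·e_1 = (1.9394, 3.0000, -3.5152, -1.0606).
‖u_2‖ = 5.1227, so e_2 = (0.3786, 0.5856, -0.6862, -0.2070).
r_{13} = e_1·a_3 = 2.7852; r_{23} = e_2·a_3 = 3.2712.
u_3 = a_3 − 2.7852·e_1 − 3.2712·e_2 = (-0.1778, 2.0843, 1.7598, -0.2621).
‖u_3‖ = 2.7462, so e_3 = (-0.0648, 0.7590, 0.6408, -0.0955).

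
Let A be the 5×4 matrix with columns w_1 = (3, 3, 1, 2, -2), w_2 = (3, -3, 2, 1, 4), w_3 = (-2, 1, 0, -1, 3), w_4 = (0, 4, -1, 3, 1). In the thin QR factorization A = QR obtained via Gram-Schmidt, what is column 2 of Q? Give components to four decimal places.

w_1 = (3, 3, 1, 2, -2); ‖w_1‖ = 5.1962, so e_1 = (0.5774, 0.5774, 0.1925, 0.3849, -0.3849).
e_1·w_2 = 0.5774·3 + 0.5774·(-3) + 0.1925·2 + 0.3849·1 + (-0.3849)·4 = -0.7698.
u_2 = w_2 + 0.7698·e_1 = (3.4444, -2.5556, 2.1481, 1.2963, 3.7037).
‖u_2‖ = 6.1974, so e_2 = (0.5558, -0.4124, 0.3466, 0.2092, 0.5976).

e_2 = (0.5558, -0.4124, 0.3466, 0.2092, 0.5976)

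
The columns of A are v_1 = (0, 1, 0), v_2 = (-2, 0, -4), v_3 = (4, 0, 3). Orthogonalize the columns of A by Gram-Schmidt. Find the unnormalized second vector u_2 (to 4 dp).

u_2 = (-2.0000, 0.0000, -4.0000)

q_1 = v_1/‖v_1‖ = (0, 1, 0)/1.0000 = (0.0000, 1.0000, 0.0000).
r_{12} = q_1·v_2 = 0.0000.
u_2 = v_2 + 0.0000·q_1 = (-2.0000, 0.0000, -4.0000).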